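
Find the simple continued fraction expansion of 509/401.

[1; 3, 1, 2, 2, 15]

Run the Euclidean algorithm on 509 and 401; the successive quotients are the partial quotients a_0, a_1, ... (each step inverts the fractional part left over by the previous one):
  509 = 1*401 + 108, so a_0 = 1.
  401 = 3*108 + 77, so a_1 = 3.
  108 = 1*77 + 31, so a_2 = 1.
  77 = 2*31 + 15, so a_3 = 2.
  31 = 2*15 + 1, so a_4 = 2.
  15 = 15*1 + 0, so a_5 = 15.
The remainder reaches 0 after 6 divisions, so the expansion has 6 partial quotients, read off in order.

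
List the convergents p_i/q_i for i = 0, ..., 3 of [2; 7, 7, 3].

2/1, 15/7, 107/50, 336/157

Using the convergent recurrence p_i = a_i*p_{i-1} + p_{i-2}, q_i = a_i*q_{i-1} + q_{i-2} with p_{-2}=0, p_{-1}=1, q_{-2}=1, q_{-1}=0:
  i=0: a_0=2, p_0 = 2*1 + 0 = 2, q_0 = 2*0 + 1 = 1.
  i=1: a_1=7, p_1 = 7*2 + 1 = 15, q_1 = 7*1 + 0 = 7.
  i=2: a_2=7, p_2 = 7*15 + 2 = 107, q_2 = 7*7 + 1 = 50.
  i=3: a_3=3, p_3 = 3*107 + 15 = 336, q_3 = 3*50 + 7 = 157.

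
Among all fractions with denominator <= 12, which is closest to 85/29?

Expand x = 85/29 as a continued fraction with the Euclidean algorithm:
  85 = 2*29 + 27, so a_0 = 2.
  29 = 1*27 + 2, so a_1 = 1.
  27 = 13*2 + 1, so a_2 = 13.
  2 = 2*1 + 0, so a_3 = 2.
so x = [2; 1, 13, 2].
Convergents (p_i = a_i*p_{i-1} + p_{i-2}, q_i = a_i*q_{i-1} + q_{i-2} with p_{-2}=0, p_{-1}=1, q_{-2}=1, q_{-1}=0), until the denominator exceeds 12:
  i=0: a_0=2, p_0 = 2*1 + 0 = 2, q_0 = 2*0 + 1 = 1.
  i=1: a_1=1, p_1 = 1*2 + 1 = 3, q_1 = 1*1 + 0 = 1.
  i=2: a_2=13, p_2 = 13*3 + 2 = 41, q_2 = 13*1 + 1 = 14.
q_2 = 14 > 12, so the last convergent with denominator <= 12 is p_1/q_1 = 3/1.
The closest fraction with denominator <= 12 is either p_1/q_1 or the intermediate fraction (k*p_1 + p_0)/(k*q_1 + q_0) with the largest k >= 1 whose denominator stays <= 12; these approach x as k grows, and every other convergent or intermediate fraction in range is farther away.
Largest k: floor((12 - q_0)/q_1) = floor((12 - 1)/1) = 11.
That gives (11*3 + 2)/(11*1 + 1) = 35/12.
Compare the errors: |x - 3/1| = |85*1 - 3*29|/(29*1) = 2/29, and |x - 35/12| = |85*12 - 35*29|/(29*12) = 5/348.
Cross-multiplying, 5*29 = 145 < 696 = 2*348, so 5/348 is smaller: the intermediate fraction 35/12 is closer to x than 3/1.

35/12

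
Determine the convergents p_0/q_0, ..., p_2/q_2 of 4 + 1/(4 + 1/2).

Using the convergent recurrence p_i = a_i*p_{i-1} + p_{i-2}, q_i = a_i*q_{i-1} + q_{i-2} with p_{-2}=0, p_{-1}=1, q_{-2}=1, q_{-1}=0:
  i=0: a_0=4, p_0 = 4*1 + 0 = 4, q_0 = 4*0 + 1 = 1.
  i=1: a_1=4, p_1 = 4*4 + 1 = 17, q_1 = 4*1 + 0 = 4.
  i=2: a_2=2, p_2 = 2*17 + 4 = 38, q_2 = 2*4 + 1 = 9.

4/1, 17/4, 38/9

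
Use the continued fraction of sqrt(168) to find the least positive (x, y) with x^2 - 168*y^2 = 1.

(x, y) = (13, 1)

First expand sqrt(168) as a continued fraction. With x_i = (sqrt(168) + m_i)/d_i and (m_0, d_0) = (0, 1): a_0 = floor(sqrt(168)) = 12, since 12^2 = 144 <= 168 < 169 = 13^2.
Iterate m_{i+1} = d_i*a_i - m_i, d_{i+1} = (168 - m_{i+1}^2)/d_i, a_{i+1} = floor((a_0 + m_{i+1})/d_{i+1}):
  m_1 = 1*12 - 0 = 12, d_1 = (168 - 12^2)/1 = 24/1 = 24, a_1 = floor((12 + 12)/24) = 1.
  m_2 = 24*1 - 12 = 12, d_2 = (168 - 12^2)/24 = 24/24 = 1, a_2 = floor((12 + 12)/1) = 24.
  m_3 = 1*24 - 12 = 12, d_3 = (168 - 12^2)/1 = 24/1 = 24: (m_3, d_3) = (m_1, d_1) = (12, 24), so from here the quotients repeat a_1, a_2; the period length is 2.
So sqrt(168) = [12; (1, 24)] with period length k = 2.
k is even, so the fundamental solution of x^2 - 168y^2 = 1 is (p_{k-1}, q_{k-1}) = (p_1, q_1); compute convergents through index 1.
Convergents (p_i = a_i*p_{i-1} + p_{i-2}, q_i = a_i*q_{i-1} + q_{i-2} with p_{-2}=0, p_{-1}=1, q_{-2}=1, q_{-1}=0):
  i=0: a_0=12, p_0 = 12*1 + 0 = 12, q_0 = 12*0 + 1 = 1.
  i=1: a_1=1, p_1 = 1*12 + 1 = 13, q_1 = 1*1 + 0 = 1.
Check: 13^2 - 168*1^2 = 169 - 168 = 1, so (x, y) = (13, 1) solves the equation, and by the theorem it is the least positive solution.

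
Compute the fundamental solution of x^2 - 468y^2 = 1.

First expand sqrt(468) as a continued fraction. With x_i = (sqrt(468) + m_i)/d_i and (m_0, d_0) = (0, 1): a_0 = floor(sqrt(468)) = 21, since 21^2 = 441 <= 468 < 484 = 22^2.
Iterate m_{i+1} = d_i*a_i - m_i, d_{i+1} = (468 - m_{i+1}^2)/d_i, a_{i+1} = floor((a_0 + m_{i+1})/d_{i+1}):
  m_1 = 1*21 - 0 = 21, d_1 = (468 - 21^2)/1 = 27/1 = 27, a_1 = floor((21 + 21)/27) = 1.
  m_2 = 27*1 - 21 = 6, d_2 = (468 - 6^2)/27 = 432/27 = 16, a_2 = floor((21 + 6)/16) = 1.
  m_3 = 16*1 - 6 = 10, d_3 = (468 - 10^2)/16 = 368/16 = 23, a_3 = floor((21 + 10)/23) = 1.
  m_4 = 23*1 - 10 = 13, d_4 = (468 - 13^2)/23 = 299/23 = 13, a_4 = floor((21 + 13)/13) = 2.
  m_5 = 13*2 - 13 = 13, d_5 = (468 - 13^2)/13 = 299/13 = 23, a_5 = floor((21 + 13)/23) = 1.
  m_6 = 23*1 - 13 = 10, d_6 = (468 - 10^2)/23 = 368/23 = 16, a_6 = floor((21 + 10)/16) = 1.
  m_7 = 16*1 - 10 = 6, d_7 = (468 - 6^2)/16 = 432/16 = 27, a_7 = floor((21 + 6)/27) = 1.
  m_8 = 27*1 - 6 = 21, d_8 = (468 - 21^2)/27 = 27/27 = 1, a_8 = floor((21 + 21)/1) = 42.
  m_9 = 1*42 - 21 = 21, d_9 = (468 - 21^2)/1 = 27/1 = 27: (m_9, d_9) = (m_1, d_1) = (21, 27), so from here the quotients repeat a_1, ..., a_8; the period length is 8.
So sqrt(468) = [21; (1, 1, 1, 2, 1, 1, 1, 42)] with period length k = 8.
k is even, so the fundamental solution of x^2 - 468y^2 = 1 is (p_{k-1}, q_{k-1}) = (p_7, q_7); compute convergents through index 7.
Convergents (p_i = a_i*p_{i-1} + p_{i-2}, q_i = a_i*q_{i-1} + q_{i-2} with p_{-2}=0, p_{-1}=1, q_{-2}=1, q_{-1}=0):
  i=0: a_0=21, p_0 = 21*1 + 0 = 21, q_0 = 21*0 + 1 = 1.
  i=1: a_1=1, p_1 = 1*21 + 1 = 22, q_1 = 1*1 + 0 = 1.
  i=2: a_2=1, p_2 = 1*22 + 21 = 43, q_2 = 1*1 + 1 = 2.
  i=3: a_3=1, p_3 = 1*43 + 22 = 65, q_3 = 1*2 + 1 = 3.
  i=4: a_4=2, p_4 = 2*65 + 43 = 173, q_4 = 2*3 + 2 = 8.
  i=5: a_5=1, p_5 = 1*173 + 65 = 238, q_5 = 1*8 + 3 = 11.
  i=6: a_6=1, p_6 = 1*238 + 173 = 411, q_6 = 1*11 + 8 = 19.
  i=7: a_7=1, p_7 = 1*411 + 238 = 649, q_7 = 1*19 + 11 = 30.
Check: 649^2 - 468*30^2 = 421201 - 421200 = 1, so (x, y) = (649, 30) solves the equation, and by the theorem it is the least positive solution.

(x, y) = (649, 30)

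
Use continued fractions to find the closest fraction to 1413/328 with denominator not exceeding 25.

Expand x = 1413/328 as a continued fraction with the Euclidean algorithm:
  1413 = 4*328 + 101, so a_0 = 4.
  328 = 3*101 + 25, so a_1 = 3.
  101 = 4*25 + 1, so a_2 = 4.
  25 = 25*1 + 0, so a_3 = 25.
so x = [4; 3, 4, 25].
Convergents (p_i = a_i*p_{i-1} + p_{i-2}, q_i = a_i*q_{i-1} + q_{i-2} with p_{-2}=0, p_{-1}=1, q_{-2}=1, q_{-1}=0), until the denominator exceeds 25:
  i=0: a_0=4, p_0 = 4*1 + 0 = 4, q_0 = 4*0 + 1 = 1.
  i=1: a_1=3, p_1 = 3*4 + 1 = 13, q_1 = 3*1 + 0 = 3.
  i=2: a_2=4, p_2 = 4*13 + 4 = 56, q_2 = 4*3 + 1 = 13.
  i=3: a_3=25, p_3 = 25*56 + 13 = 1413, q_3 = 25*13 + 3 = 328.
q_3 = 328 > 25, so the last convergent with denominator <= 25 is p_2/q_2 = 56/13.
The closest fraction with denominator <= 25 is either p_2/q_2 or the intermediate fraction (k*p_2 + p_1)/(k*q_2 + q_1) with the largest k >= 1 whose denominator stays <= 25; these approach x as k grows, and every other convergent or intermediate fraction in range is farther away.
Largest k: floor((25 - q_1)/q_2) = floor((25 - 3)/13) = 1.
That gives (1*56 + 13)/(1*13 + 3) = 69/16.
Compare the errors: |x - 56/13| = |1413*13 - 56*328|/(328*13) = 1/4264, and |x - 69/16| = |1413*16 - 69*328|/(328*16) = 24/5248.
Cross-multiplying, 1*5248 = 5248 < 102336 = 24*4264, so 1/4264 is smaller: the convergent 56/13 is closer to x than 69/16.

56/13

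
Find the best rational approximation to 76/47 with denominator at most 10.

Expand x = 76/47 as a continued fraction with the Euclidean algorithm:
  76 = 1*47 + 29, so a_0 = 1.
  47 = 1*29 + 18, so a_1 = 1.
  29 = 1*18 + 11, so a_2 = 1.
  18 = 1*11 + 7, so a_3 = 1.
  11 = 1*7 + 4, so a_4 = 1.
  7 = 1*4 + 3, so a_5 = 1.
  4 = 1*3 + 1, so a_6 = 1.
  3 = 3*1 + 0, so a_7 = 3.
so x = [1; 1, 1, 1, 1, 1, 1, 3].
Convergents (p_i = a_i*p_{i-1} + p_{i-2}, q_i = a_i*q_{i-1} + q_{i-2} with p_{-2}=0, p_{-1}=1, q_{-2}=1, q_{-1}=0), until the denominator exceeds 10:
  i=0: a_0=1, p_0 = 1*1 + 0 = 1, q_0 = 1*0 + 1 = 1.
  i=1: a_1=1, p_1 = 1*1 + 1 = 2, q_1 = 1*1 + 0 = 1.
  i=2: a_2=1, p_2 = 1*2 + 1 = 3, q_2 = 1*1 + 1 = 2.
  i=3: a_3=1, p_3 = 1*3 + 2 = 5, q_3 = 1*2 + 1 = 3.
  i=4: a_4=1, p_4 = 1*5 + 3 = 8, q_4 = 1*3 + 2 = 5.
  i=5: a_5=1, p_5 = 1*8 + 5 = 13, q_5 = 1*5 + 3 = 8.
  i=6: a_6=1, p_6 = 1*13 + 8 = 21, q_6 = 1*8 + 5 = 13.
q_6 = 13 > 10, so the last convergent with denominator <= 10 is p_5/q_5 = 13/8.
The closest fraction with denominator <= 10 is either p_5/q_5 or the intermediate fraction (k*p_5 + p_4)/(k*q_5 + q_4) with the largest k >= 1 whose denominator stays <= 10; these approach x as k grows, and every other convergent or intermediate fraction in range is farther away.
Largest k: floor((10 - q_4)/q_5) = floor((10 - 5)/8) = 0.
Since k = 0, no intermediate fraction beyond p_5/q_5 has denominator <= 10, so the convergent 13/8 is the closest (its error is |76*8 - 13*47|/(47*8) = 3/376).

13/8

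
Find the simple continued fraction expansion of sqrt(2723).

Write x_i = (sqrt(2723) + m_i)/d_i with (m_0, d_0) = (0, 1). a_0 = floor(sqrt(2723)) = 52, since 52^2 = 2704 <= 2723 < 2809 = 53^2.
Iterate m_{i+1} = d_i*a_i - m_i, d_{i+1} = (2723 - m_{i+1}^2)/d_i, a_{i+1} = floor((a_0 + m_{i+1})/d_{i+1}):
  m_1 = 1*52 - 0 = 52, d_1 = (2723 - 52^2)/1 = 19/1 = 19, a_1 = floor((52 + 52)/19) = 5.
  m_2 = 19*5 - 52 = 43, d_2 = (2723 - 43^2)/19 = 874/19 = 46, a_2 = floor((52 + 43)/46) = 2.
  m_3 = 46*2 - 43 = 49, d_3 = (2723 - 49^2)/46 = 322/46 = 7, a_3 = floor((52 + 49)/7) = 14.
  m_4 = 7*14 - 49 = 49, d_4 = (2723 - 49^2)/7 = 322/7 = 46, a_4 = floor((52 + 49)/46) = 2.
  m_5 = 46*2 - 49 = 43, d_5 = (2723 - 43^2)/46 = 874/46 = 19, a_5 = floor((52 + 43)/19) = 5.
  m_6 = 19*5 - 43 = 52, d_6 = (2723 - 52^2)/19 = 19/19 = 1, a_6 = floor((52 + 52)/1) = 104.
  m_7 = 1*104 - 52 = 52, d_7 = (2723 - 52^2)/1 = 19/1 = 19: (m_7, d_7) = (m_1, d_1) = (52, 19), so from here the quotients repeat a_1, ..., a_6; the period length is 6.
Hence the expansion of sqrt(2723) is a_0 = 52 followed by the repeating block 5, 2, 14, 2, 5, 104 (period 6).

[52; (5, 2, 14, 2, 5, 104)]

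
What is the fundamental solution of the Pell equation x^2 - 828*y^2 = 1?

(x, y) = (1151, 40)

First expand sqrt(828) as a continued fraction. With x_i = (sqrt(828) + m_i)/d_i and (m_0, d_0) = (0, 1): a_0 = floor(sqrt(828)) = 28, since 28^2 = 784 <= 828 < 841 = 29^2.
Iterate m_{i+1} = d_i*a_i - m_i, d_{i+1} = (828 - m_{i+1}^2)/d_i, a_{i+1} = floor((a_0 + m_{i+1})/d_{i+1}):
  m_1 = 1*28 - 0 = 28, d_1 = (828 - 28^2)/1 = 44/1 = 44, a_1 = floor((28 + 28)/44) = 1.
  m_2 = 44*1 - 28 = 16, d_2 = (828 - 16^2)/44 = 572/44 = 13, a_2 = floor((28 + 16)/13) = 3.
  m_3 = 13*3 - 16 = 23, d_3 = (828 - 23^2)/13 = 299/13 = 23, a_3 = floor((28 + 23)/23) = 2.
  m_4 = 23*2 - 23 = 23, d_4 = (828 - 23^2)/23 = 299/23 = 13, a_4 = floor((28 + 23)/13) = 3.
  m_5 = 13*3 - 23 = 16, d_5 = (828 - 16^2)/13 = 572/13 = 44, a_5 = floor((28 + 16)/44) = 1.
  m_6 = 44*1 - 16 = 28, d_6 = (828 - 28^2)/44 = 44/44 = 1, a_6 = floor((28 + 28)/1) = 56.
  m_7 = 1*56 - 28 = 28, d_7 = (828 - 28^2)/1 = 44/1 = 44: (m_7, d_7) = (m_1, d_1) = (28, 44), so from here the quotients repeat a_1, ..., a_6; the period length is 6.
So sqrt(828) = [28; (1, 3, 2, 3, 1, 56)] with period length k = 6.
k is even, so the fundamental solution of x^2 - 828y^2 = 1 is (p_{k-1}, q_{k-1}) = (p_5, q_5); compute convergents through index 5.
Convergents (p_i = a_i*p_{i-1} + p_{i-2}, q_i = a_i*q_{i-1} + q_{i-2} with p_{-2}=0, p_{-1}=1, q_{-2}=1, q_{-1}=0):
  i=0: a_0=28, p_0 = 28*1 + 0 = 28, q_0 = 28*0 + 1 = 1.
  i=1: a_1=1, p_1 = 1*28 + 1 = 29, q_1 = 1*1 + 0 = 1.
  i=2: a_2=3, p_2 = 3*29 + 28 = 115, q_2 = 3*1 + 1 = 4.
  i=3: a_3=2, p_3 = 2*115 + 29 = 259, q_3 = 2*4 + 1 = 9.
  i=4: a_4=3, p_4 = 3*259 + 115 = 892, q_4 = 3*9 + 4 = 31.
  i=5: a_5=1, p_5 = 1*892 + 259 = 1151, q_5 = 1*31 + 9 = 40.
Check: 1151^2 - 828*40^2 = 1324801 - 1324800 = 1, so (x, y) = (1151, 40) solves the equation, and by the theorem it is the least positive solution.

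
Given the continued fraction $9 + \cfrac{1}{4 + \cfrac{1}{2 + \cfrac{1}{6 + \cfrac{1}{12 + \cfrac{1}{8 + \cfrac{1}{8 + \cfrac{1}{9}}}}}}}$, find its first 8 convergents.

9/1, 37/4, 83/9, 535/58, 6503/705, 52559/5698, 426975/46289, 3895334/422299

Using the convergent recurrence p_i = a_i*p_{i-1} + p_{i-2}, q_i = a_i*q_{i-1} + q_{i-2} with p_{-2}=0, p_{-1}=1, q_{-2}=1, q_{-1}=0:
  i=0: a_0=9, p_0 = 9*1 + 0 = 9, q_0 = 9*0 + 1 = 1.
  i=1: a_1=4, p_1 = 4*9 + 1 = 37, q_1 = 4*1 + 0 = 4.
  i=2: a_2=2, p_2 = 2*37 + 9 = 83, q_2 = 2*4 + 1 = 9.
  i=3: a_3=6, p_3 = 6*83 + 37 = 535, q_3 = 6*9 + 4 = 58.
  i=4: a_4=12, p_4 = 12*535 + 83 = 6503, q_4 = 12*58 + 9 = 705.
  i=5: a_5=8, p_5 = 8*6503 + 535 = 52559, q_5 = 8*705 + 58 = 5698.
  i=6: a_6=8, p_6 = 8*52559 + 6503 = 426975, q_6 = 8*5698 + 705 = 46289.
  i=7: a_7=9, p_7 = 9*426975 + 52559 = 3895334, q_7 = 9*46289 + 5698 = 422299.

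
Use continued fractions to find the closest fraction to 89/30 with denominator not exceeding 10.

3/1

Expand x = 89/30 as a continued fraction with the Euclidean algorithm:
  89 = 2*30 + 29, so a_0 = 2.
  30 = 1*29 + 1, so a_1 = 1.
  29 = 29*1 + 0, so a_2 = 29.
so x = [2; 1, 29].
Convergents (p_i = a_i*p_{i-1} + p_{i-2}, q_i = a_i*q_{i-1} + q_{i-2} with p_{-2}=0, p_{-1}=1, q_{-2}=1, q_{-1}=0), until the denominator exceeds 10:
  i=0: a_0=2, p_0 = 2*1 + 0 = 2, q_0 = 2*0 + 1 = 1.
  i=1: a_1=1, p_1 = 1*2 + 1 = 3, q_1 = 1*1 + 0 = 1.
  i=2: a_2=29, p_2 = 29*3 + 2 = 89, q_2 = 29*1 + 1 = 30.
q_2 = 30 > 10, so the last convergent with denominator <= 10 is p_1/q_1 = 3/1.
The closest fraction with denominator <= 10 is either p_1/q_1 or the intermediate fraction (k*p_1 + p_0)/(k*q_1 + q_0) with the largest k >= 1 whose denominator stays <= 10; these approach x as k grows, and every other convergent or intermediate fraction in range is farther away.
Largest k: floor((10 - q_0)/q_1) = floor((10 - 1)/1) = 9.
That gives (9*3 + 2)/(9*1 + 1) = 29/10.
Compare the errors: |x - 3/1| = |89*1 - 3*30|/(30*1) = 1/30, and |x - 29/10| = |89*10 - 29*30|/(30*10) = 20/300.
Cross-multiplying, 1*300 = 300 < 600 = 20*30, so 1/30 is smaller: the convergent 3/1 is closer to x than 29/10.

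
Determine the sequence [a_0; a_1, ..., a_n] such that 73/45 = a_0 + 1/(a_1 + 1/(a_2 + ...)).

Run the Euclidean algorithm on 73 and 45; the successive quotients are the partial quotients a_0, a_1, ... (each step inverts the fractional part left over by the previous one):
  73 = 1*45 + 28, so a_0 = 1.
  45 = 1*28 + 17, so a_1 = 1.
  28 = 1*17 + 11, so a_2 = 1.
  17 = 1*11 + 6, so a_3 = 1.
  11 = 1*6 + 5, so a_4 = 1.
  6 = 1*5 + 1, so a_5 = 1.
  5 = 5*1 + 0, so a_6 = 5.
The remainder reaches 0 after 7 divisions, so the expansion has 7 partial quotients, read off in order.

[1; 1, 1, 1, 1, 1, 5]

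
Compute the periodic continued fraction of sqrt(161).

Write x_i = (sqrt(161) + m_i)/d_i with (m_0, d_0) = (0, 1). a_0 = floor(sqrt(161)) = 12, since 12^2 = 144 <= 161 < 169 = 13^2.
Iterate m_{i+1} = d_i*a_i - m_i, d_{i+1} = (161 - m_{i+1}^2)/d_i, a_{i+1} = floor((a_0 + m_{i+1})/d_{i+1}):
  m_1 = 1*12 - 0 = 12, d_1 = (161 - 12^2)/1 = 17/1 = 17, a_1 = floor((12 + 12)/17) = 1.
  m_2 = 17*1 - 12 = 5, d_2 = (161 - 5^2)/17 = 136/17 = 8, a_2 = floor((12 + 5)/8) = 2.
  m_3 = 8*2 - 5 = 11, d_3 = (161 - 11^2)/8 = 40/8 = 5, a_3 = floor((12 + 11)/5) = 4.
  m_4 = 5*4 - 11 = 9, d_4 = (161 - 9^2)/5 = 80/5 = 16, a_4 = floor((12 + 9)/16) = 1.
  m_5 = 16*1 - 9 = 7, d_5 = (161 - 7^2)/16 = 112/16 = 7, a_5 = floor((12 + 7)/7) = 2.
  m_6 = 7*2 - 7 = 7, d_6 = (161 - 7^2)/7 = 112/7 = 16, a_6 = floor((12 + 7)/16) = 1.
  m_7 = 16*1 - 7 = 9, d_7 = (161 - 9^2)/16 = 80/16 = 5, a_7 = floor((12 + 9)/5) = 4.
  m_8 = 5*4 - 9 = 11, d_8 = (161 - 11^2)/5 = 40/5 = 8, a_8 = floor((12 + 11)/8) = 2.
  m_9 = 8*2 - 11 = 5, d_9 = (161 - 5^2)/8 = 136/8 = 17, a_9 = floor((12 + 5)/17) = 1.
  m_10 = 17*1 - 5 = 12, d_10 = (161 - 12^2)/17 = 17/17 = 1, a_10 = floor((12 + 12)/1) = 24.
  m_11 = 1*24 - 12 = 12, d_11 = (161 - 12^2)/1 = 17/1 = 17: (m_11, d_11) = (m_1, d_1) = (12, 17), so from here the quotients repeat a_1, ..., a_10; the period length is 10.
Hence the expansion of sqrt(161) is a_0 = 12 followed by the repeating block 1, 2, 4, 1, 2, 1, 4, 2, 1, 24 (period 10).

[12; (1, 2, 4, 1, 2, 1, 4, 2, 1, 24)]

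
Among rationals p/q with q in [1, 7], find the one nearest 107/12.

Expand x = 107/12 as a continued fraction with the Euclidean algorithm:
  107 = 8*12 + 11, so a_0 = 8.
  12 = 1*11 + 1, so a_1 = 1.
  11 = 11*1 + 0, so a_2 = 11.
so x = [8; 1, 11].
Convergents (p_i = a_i*p_{i-1} + p_{i-2}, q_i = a_i*q_{i-1} + q_{i-2} with p_{-2}=0, p_{-1}=1, q_{-2}=1, q_{-1}=0), until the denominator exceeds 7:
  i=0: a_0=8, p_0 = 8*1 + 0 = 8, q_0 = 8*0 + 1 = 1.
  i=1: a_1=1, p_1 = 1*8 + 1 = 9, q_1 = 1*1 + 0 = 1.
  i=2: a_2=11, p_2 = 11*9 + 8 = 107, q_2 = 11*1 + 1 = 12.
q_2 = 12 > 7, so the last convergent with denominator <= 7 is p_1/q_1 = 9/1.
The closest fraction with denominator <= 7 is either p_1/q_1 or the intermediate fraction (k*p_1 + p_0)/(k*q_1 + q_0) with the largest k >= 1 whose denominator stays <= 7; these approach x as k grows, and every other convergent or intermediate fraction in range is farther away.
Largest k: floor((7 - q_0)/q_1) = floor((7 - 1)/1) = 6.
That gives (6*9 + 8)/(6*1 + 1) = 62/7.
Compare the errors: |x - 9/1| = |107*1 - 9*12|/(12*1) = 1/12, and |x - 62/7| = |107*7 - 62*12|/(12*7) = 5/84.
Cross-multiplying, 5*12 = 60 < 84 = 1*84, so 5/84 is smaller: the intermediate fraction 62/7 is closer to x than 9/1.

62/7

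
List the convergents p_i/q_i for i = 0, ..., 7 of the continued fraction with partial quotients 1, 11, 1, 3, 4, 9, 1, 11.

Using the convergent recurrence p_i = a_i*p_{i-1} + p_{i-2}, q_i = a_i*q_{i-1} + q_{i-2} with p_{-2}=0, p_{-1}=1, q_{-2}=1, q_{-1}=0:
  i=0: a_0=1, p_0 = 1*1 + 0 = 1, q_0 = 1*0 + 1 = 1.
  i=1: a_1=11, p_1 = 11*1 + 1 = 12, q_1 = 11*1 + 0 = 11.
  i=2: a_2=1, p_2 = 1*12 + 1 = 13, q_2 = 1*11 + 1 = 12.
  i=3: a_3=3, p_3 = 3*13 + 12 = 51, q_3 = 3*12 + 11 = 47.
  i=4: a_4=4, p_4 = 4*51 + 13 = 217, q_4 = 4*47 + 12 = 200.
  i=5: a_5=9, p_5 = 9*217 + 51 = 2004, q_5 = 9*200 + 47 = 1847.
  i=6: a_6=1, p_6 = 1*2004 + 217 = 2221, q_6 = 1*1847 + 200 = 2047.
  i=7: a_7=11, p_7 = 11*2221 + 2004 = 26435, q_7 = 11*2047 + 1847 = 24364.

1/1, 12/11, 13/12, 51/47, 217/200, 2004/1847, 2221/2047, 26435/24364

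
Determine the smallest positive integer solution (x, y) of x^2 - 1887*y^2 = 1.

(x, y) = (8992, 207)

First expand sqrt(1887) as a continued fraction. With x_i = (sqrt(1887) + m_i)/d_i and (m_0, d_0) = (0, 1): a_0 = floor(sqrt(1887)) = 43, since 43^2 = 1849 <= 1887 < 1936 = 44^2.
Iterate m_{i+1} = d_i*a_i - m_i, d_{i+1} = (1887 - m_{i+1}^2)/d_i, a_{i+1} = floor((a_0 + m_{i+1})/d_{i+1}):
  m_1 = 1*43 - 0 = 43, d_1 = (1887 - 43^2)/1 = 38/1 = 38, a_1 = floor((43 + 43)/38) = 2.
  m_2 = 38*2 - 43 = 33, d_2 = (1887 - 33^2)/38 = 798/38 = 21, a_2 = floor((43 + 33)/21) = 3.
  m_3 = 21*3 - 33 = 30, d_3 = (1887 - 30^2)/21 = 987/21 = 47, a_3 = floor((43 + 30)/47) = 1.
  m_4 = 47*1 - 30 = 17, d_4 = (1887 - 17^2)/47 = 1598/47 = 34, a_4 = floor((43 + 17)/34) = 1.
  m_5 = 34*1 - 17 = 17, d_5 = (1887 - 17^2)/34 = 1598/34 = 47, a_5 = floor((43 + 17)/47) = 1.
  m_6 = 47*1 - 17 = 30, d_6 = (1887 - 30^2)/47 = 987/47 = 21, a_6 = floor((43 + 30)/21) = 3.
  m_7 = 21*3 - 30 = 33, d_7 = (1887 - 33^2)/21 = 798/21 = 38, a_7 = floor((43 + 33)/38) = 2.
  m_8 = 38*2 - 33 = 43, d_8 = (1887 - 43^2)/38 = 38/38 = 1, a_8 = floor((43 + 43)/1) = 86.
  m_9 = 1*86 - 43 = 43, d_9 = (1887 - 43^2)/1 = 38/1 = 38: (m_9, d_9) = (m_1, d_1) = (43, 38), so from here the quotients repeat a_1, ..., a_8; the period length is 8.
So sqrt(1887) = [43; (2, 3, 1, 1, 1, 3, 2, 86)] with period length k = 8.
k is even, so the fundamental solution of x^2 - 1887y^2 = 1 is (p_{k-1}, q_{k-1}) = (p_7, q_7); compute convergents through index 7.
Convergents (p_i = a_i*p_{i-1} + p_{i-2}, q_i = a_i*q_{i-1} + q_{i-2} with p_{-2}=0, p_{-1}=1, q_{-2}=1, q_{-1}=0):
  i=0: a_0=43, p_0 = 43*1 + 0 = 43, q_0 = 43*0 + 1 = 1.
  i=1: a_1=2, p_1 = 2*43 + 1 = 87, q_1 = 2*1 + 0 = 2.
  i=2: a_2=3, p_2 = 3*87 + 43 = 304, q_2 = 3*2 + 1 = 7.
  i=3: a_3=1, p_3 = 1*304 + 87 = 391, q_3 = 1*7 + 2 = 9.
  i=4: a_4=1, p_4 = 1*391 + 304 = 695, q_4 = 1*9 + 7 = 16.
  i=5: a_5=1, p_5 = 1*695 + 391 = 1086, q_5 = 1*16 + 9 = 25.
  i=6: a_6=3, p_6 = 3*1086 + 695 = 3953, q_6 = 3*25 + 16 = 91.
  i=7: a_7=2, p_7 = 2*3953 + 1086 = 8992, q_7 = 2*91 + 25 = 207.
Check: 8992^2 - 1887*207^2 = 80856064 - 80856063 = 1, so (x, y) = (8992, 207) solves the equation, and by the theorem it is the least positive solution.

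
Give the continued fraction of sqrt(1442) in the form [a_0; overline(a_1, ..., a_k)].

[37; overline(1, 36, 1, 74)]

Write x_i = (sqrt(1442) + m_i)/d_i with (m_0, d_0) = (0, 1). a_0 = floor(sqrt(1442)) = 37, since 37^2 = 1369 <= 1442 < 1444 = 38^2.
Iterate m_{i+1} = d_i*a_i - m_i, d_{i+1} = (1442 - m_{i+1}^2)/d_i, a_{i+1} = floor((a_0 + m_{i+1})/d_{i+1}):
  m_1 = 1*37 - 0 = 37, d_1 = (1442 - 37^2)/1 = 73/1 = 73, a_1 = floor((37 + 37)/73) = 1.
  m_2 = 73*1 - 37 = 36, d_2 = (1442 - 36^2)/73 = 146/73 = 2, a_2 = floor((37 + 36)/2) = 36.
  m_3 = 2*36 - 36 = 36, d_3 = (1442 - 36^2)/2 = 146/2 = 73, a_3 = floor((37 + 36)/73) = 1.
  m_4 = 73*1 - 36 = 37, d_4 = (1442 - 37^2)/73 = 73/73 = 1, a_4 = floor((37 + 37)/1) = 74.
  m_5 = 1*74 - 37 = 37, d_5 = (1442 - 37^2)/1 = 73/1 = 73: (m_5, d_5) = (m_1, d_1) = (37, 73), so from here the quotients repeat a_1, ..., a_4; the period length is 4.
Hence the expansion of sqrt(1442) is a_0 = 37 followed by the repeating block 1, 36, 1, 74 (period 4).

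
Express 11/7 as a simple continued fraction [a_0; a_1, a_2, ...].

[1; 1, 1, 3]

Run the Euclidean algorithm on 11 and 7; the successive quotients are the partial quotients a_0, a_1, ... (each step inverts the fractional part left over by the previous one):
  11 = 1*7 + 4, so a_0 = 1.
  7 = 1*4 + 3, so a_1 = 1.
  4 = 1*3 + 1, so a_2 = 1.
  3 = 3*1 + 0, so a_3 = 3.
The remainder reaches 0 after 4 divisions, so the expansion has 4 partial quotients, read off in order.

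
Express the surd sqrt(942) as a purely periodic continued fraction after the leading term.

Write x_i = (sqrt(942) + m_i)/d_i with (m_0, d_0) = (0, 1). a_0 = floor(sqrt(942)) = 30, since 30^2 = 900 <= 942 < 961 = 31^2.
Iterate m_{i+1} = d_i*a_i - m_i, d_{i+1} = (942 - m_{i+1}^2)/d_i, a_{i+1} = floor((a_0 + m_{i+1})/d_{i+1}):
  m_1 = 1*30 - 0 = 30, d_1 = (942 - 30^2)/1 = 42/1 = 42, a_1 = floor((30 + 30)/42) = 1.
  m_2 = 42*1 - 30 = 12, d_2 = (942 - 12^2)/42 = 798/42 = 19, a_2 = floor((30 + 12)/19) = 2.
  m_3 = 19*2 - 12 = 26, d_3 = (942 - 26^2)/19 = 266/19 = 14, a_3 = floor((30 + 26)/14) = 4.
  m_4 = 14*4 - 26 = 30, d_4 = (942 - 30^2)/14 = 42/14 = 3, a_4 = floor((30 + 30)/3) = 20.
  m_5 = 3*20 - 30 = 30, d_5 = (942 - 30^2)/3 = 42/3 = 14, a_5 = floor((30 + 30)/14) = 4.
  m_6 = 14*4 - 30 = 26, d_6 = (942 - 26^2)/14 = 266/14 = 19, a_6 = floor((30 + 26)/19) = 2.
  m_7 = 19*2 - 26 = 12, d_7 = (942 - 12^2)/19 = 798/19 = 42, a_7 = floor((30 + 12)/42) = 1.
  m_8 = 42*1 - 12 = 30, d_8 = (942 - 30^2)/42 = 42/42 = 1, a_8 = floor((30 + 30)/1) = 60.
  m_9 = 1*60 - 30 = 30, d_9 = (942 - 30^2)/1 = 42/1 = 42: (m_9, d_9) = (m_1, d_1) = (30, 42), so from here the quotients repeat a_1, ..., a_8; the period length is 8.
Hence the expansion of sqrt(942) is a_0 = 30 followed by the repeating block 1, 2, 4, 20, 4, 2, 1, 60 (period 8).

[30; (1, 2, 4, 20, 4, 2, 1, 60)]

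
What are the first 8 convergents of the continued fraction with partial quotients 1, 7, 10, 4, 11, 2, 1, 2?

1/1, 8/7, 81/71, 332/291, 3733/3272, 7798/6835, 11531/10107, 30860/27049

Using the convergent recurrence p_i = a_i*p_{i-1} + p_{i-2}, q_i = a_i*q_{i-1} + q_{i-2} with p_{-2}=0, p_{-1}=1, q_{-2}=1, q_{-1}=0:
  i=0: a_0=1, p_0 = 1*1 + 0 = 1, q_0 = 1*0 + 1 = 1.
  i=1: a_1=7, p_1 = 7*1 + 1 = 8, q_1 = 7*1 + 0 = 7.
  i=2: a_2=10, p_2 = 10*8 + 1 = 81, q_2 = 10*7 + 1 = 71.
  i=3: a_3=4, p_3 = 4*81 + 8 = 332, q_3 = 4*71 + 7 = 291.
  i=4: a_4=11, p_4 = 11*332 + 81 = 3733, q_4 = 11*291 + 71 = 3272.
  i=5: a_5=2, p_5 = 2*3733 + 332 = 7798, q_5 = 2*3272 + 291 = 6835.
  i=6: a_6=1, p_6 = 1*7798 + 3733 = 11531, q_6 = 1*6835 + 3272 = 10107.
  i=7: a_7=2, p_7 = 2*11531 + 7798 = 30860, q_7 = 2*10107 + 6835 = 27049.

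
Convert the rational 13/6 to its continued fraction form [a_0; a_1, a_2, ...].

Run the Euclidean algorithm on 13 and 6; the successive quotients are the partial quotients a_0, a_1, ... (each step inverts the fractional part left over by the previous one):
  13 = 2*6 + 1, so a_0 = 2.
  6 = 6*1 + 0, so a_1 = 6.
The remainder reaches 0 after 2 divisions, so the expansion has 2 partial quotients, read off in order.

[2; 6]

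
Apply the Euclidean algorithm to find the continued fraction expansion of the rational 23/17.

Run the Euclidean algorithm on 23 and 17; the successive quotients are the partial quotients a_0, a_1, ... (each step inverts the fractional part left over by the previous one):
  23 = 1*17 + 6, so a_0 = 1.
  17 = 2*6 + 5, so a_1 = 2.
  6 = 1*5 + 1, so a_2 = 1.
  5 = 5*1 + 0, so a_3 = 5.
The remainder reaches 0 after 4 divisions, so the expansion has 4 partial quotients, read off in order.

[1; 2, 1, 5]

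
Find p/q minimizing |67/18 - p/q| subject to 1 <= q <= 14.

41/11

Expand x = 67/18 as a continued fraction with the Euclidean algorithm:
  67 = 3*18 + 13, so a_0 = 3.
  18 = 1*13 + 5, so a_1 = 1.
  13 = 2*5 + 3, so a_2 = 2.
  5 = 1*3 + 2, so a_3 = 1.
  3 = 1*2 + 1, so a_4 = 1.
  2 = 2*1 + 0, so a_5 = 2.
so x = [3; 1, 2, 1, 1, 2].
Convergents (p_i = a_i*p_{i-1} + p_{i-2}, q_i = a_i*q_{i-1} + q_{i-2} with p_{-2}=0, p_{-1}=1, q_{-2}=1, q_{-1}=0), until the denominator exceeds 14:
  i=0: a_0=3, p_0 = 3*1 + 0 = 3, q_0 = 3*0 + 1 = 1.
  i=1: a_1=1, p_1 = 1*3 + 1 = 4, q_1 = 1*1 + 0 = 1.
  i=2: a_2=2, p_2 = 2*4 + 3 = 11, q_2 = 2*1 + 1 = 3.
  i=3: a_3=1, p_3 = 1*11 + 4 = 15, q_3 = 1*3 + 1 = 4.
  i=4: a_4=1, p_4 = 1*15 + 11 = 26, q_4 = 1*4 + 3 = 7.
  i=5: a_5=2, p_5 = 2*26 + 15 = 67, q_5 = 2*7 + 4 = 18.
q_5 = 18 > 14, so the last convergent with denominator <= 14 is p_4/q_4 = 26/7.
The closest fraction with denominator <= 14 is either p_4/q_4 or the intermediate fraction (k*p_4 + p_3)/(k*q_4 + q_3) with the largest k >= 1 whose denominator stays <= 14; these approach x as k grows, and every other convergent or intermediate fraction in range is farther away.
Largest k: floor((14 - q_3)/q_4) = floor((14 - 4)/7) = 1.
That gives (1*26 + 15)/(1*7 + 4) = 41/11.
Compare the errors: |x - 26/7| = |67*7 - 26*18|/(18*7) = 1/126, and |x - 41/11| = |67*11 - 41*18|/(18*11) = 1/198.
Cross-multiplying, 1*126 = 126 < 198 = 1*198, so 1/198 is smaller: the intermediate fraction 41/11 is closer to x than 26/7.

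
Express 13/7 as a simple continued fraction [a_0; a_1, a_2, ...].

[1; 1, 6]

Run the Euclidean algorithm on 13 and 7; the successive quotients are the partial quotients a_0, a_1, ... (each step inverts the fractional part left over by the previous one):
  13 = 1*7 + 6, so a_0 = 1.
  7 = 1*6 + 1, so a_1 = 1.
  6 = 6*1 + 0, so a_2 = 6.
The remainder reaches 0 after 3 divisions, so the expansion has 3 partial quotients, read off in order.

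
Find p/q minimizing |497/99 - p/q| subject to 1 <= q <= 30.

Expand x = 497/99 as a continued fraction with the Euclidean algorithm:
  497 = 5*99 + 2, so a_0 = 5.
  99 = 49*2 + 1, so a_1 = 49.
  2 = 2*1 + 0, so a_2 = 2.
so x = [5; 49, 2].
Convergents (p_i = a_i*p_{i-1} + p_{i-2}, q_i = a_i*q_{i-1} + q_{i-2} with p_{-2}=0, p_{-1}=1, q_{-2}=1, q_{-1}=0), until the denominator exceeds 30:
  i=0: a_0=5, p_0 = 5*1 + 0 = 5, q_0 = 5*0 + 1 = 1.
  i=1: a_1=49, p_1 = 49*5 + 1 = 246, q_1 = 49*1 + 0 = 49.
q_1 = 49 > 30, so the last convergent with denominator <= 30 is p_0/q_0 = 5/1.
The closest fraction with denominator <= 30 is either p_0/q_0 or the intermediate fraction (k*p_0 + p_{-1})/(k*q_0 + q_{-1}) with the largest k >= 1 whose denominator stays <= 30; these approach x as k grows, and every other convergent or intermediate fraction in range is farther away.
Largest k: floor((30 - q_{-1})/q_0) = floor((30 - 0)/1) = 30 (using the seeds p_{-1} = 1, q_{-1} = 0).
That gives (30*5 + 1)/(30*1 + 0) = 151/30.
Compare the errors: |x - 5/1| = |497*1 - 5*99|/(99*1) = 2/99, and |x - 151/30| = |497*30 - 151*99|/(99*30) = 39/2970.
Cross-multiplying, 39*99 = 3861 < 5940 = 2*2970, so 39/2970 is smaller: the intermediate fraction 151/30 is closer to x than 5/1.

151/30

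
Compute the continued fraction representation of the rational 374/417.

Run the Euclidean algorithm on 374 and 417; the successive quotients are the partial quotients a_0, a_1, ... (each step inverts the fractional part left over by the previous one):
  374 = 0*417 + 374, so a_0 = 0.
  417 = 1*374 + 43, so a_1 = 1.
  374 = 8*43 + 30, so a_2 = 8.
  43 = 1*30 + 13, so a_3 = 1.
  30 = 2*13 + 4, so a_4 = 2.
  13 = 3*4 + 1, so a_5 = 3.
  4 = 4*1 + 0, so a_6 = 4.
The remainder reaches 0 after 7 divisions, so the expansion has 7 partial quotients, read off in order.

[0; 1, 8, 1, 2, 3, 4]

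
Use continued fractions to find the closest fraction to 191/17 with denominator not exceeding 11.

Expand x = 191/17 as a continued fraction with the Euclidean algorithm:
  191 = 11*17 + 4, so a_0 = 11.
  17 = 4*4 + 1, so a_1 = 4.
  4 = 4*1 + 0, so a_2 = 4.
so x = [11; 4, 4].
Convergents (p_i = a_i*p_{i-1} + p_{i-2}, q_i = a_i*q_{i-1} + q_{i-2} with p_{-2}=0, p_{-1}=1, q_{-2}=1, q_{-1}=0), until the denominator exceeds 11:
  i=0: a_0=11, p_0 = 11*1 + 0 = 11, q_0 = 11*0 + 1 = 1.
  i=1: a_1=4, p_1 = 4*11 + 1 = 45, q_1 = 4*1 + 0 = 4.
  i=2: a_2=4, p_2 = 4*45 + 11 = 191, q_2 = 4*4 + 1 = 17.
q_2 = 17 > 11, so the last convergent with denominator <= 11 is p_1/q_1 = 45/4.
The closest fraction with denominator <= 11 is either p_1/q_1 or the intermediate fraction (k*p_1 + p_0)/(k*q_1 + q_0) with the largest k >= 1 whose denominator stays <= 11; these approach x as k grows, and every other convergent or intermediate fraction in range is farther away.
Largest k: floor((11 - q_0)/q_1) = floor((11 - 1)/4) = 2.
That gives (2*45 + 11)/(2*4 + 1) = 101/9.
Compare the errors: |x - 45/4| = |191*4 - 45*17|/(17*4) = 1/68, and |x - 101/9| = |191*9 - 101*17|/(17*9) = 2/153.
Cross-multiplying, 2*68 = 136 < 153 = 1*153, so 2/153 is smaller: the intermediate fraction 101/9 is closer to x than 45/4.

101/9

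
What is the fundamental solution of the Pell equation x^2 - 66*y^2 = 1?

(x, y) = (65, 8)

First expand sqrt(66) as a continued fraction. With x_i = (sqrt(66) + m_i)/d_i and (m_0, d_0) = (0, 1): a_0 = floor(sqrt(66)) = 8, since 8^2 = 64 <= 66 < 81 = 9^2.
Iterate m_{i+1} = d_i*a_i - m_i, d_{i+1} = (66 - m_{i+1}^2)/d_i, a_{i+1} = floor((a_0 + m_{i+1})/d_{i+1}):
  m_1 = 1*8 - 0 = 8, d_1 = (66 - 8^2)/1 = 2/1 = 2, a_1 = floor((8 + 8)/2) = 8.
  m_2 = 2*8 - 8 = 8, d_2 = (66 - 8^2)/2 = 2/2 = 1, a_2 = floor((8 + 8)/1) = 16.
  m_3 = 1*16 - 8 = 8, d_3 = (66 - 8^2)/1 = 2/1 = 2: (m_3, d_3) = (m_1, d_1) = (8, 2), so from here the quotients repeat a_1, a_2; the period length is 2.
So sqrt(66) = [8; (8, 16)] with period length k = 2.
k is even, so the fundamental solution of x^2 - 66y^2 = 1 is (p_{k-1}, q_{k-1}) = (p_1, q_1); compute convergents through index 1.
Convergents (p_i = a_i*p_{i-1} + p_{i-2}, q_i = a_i*q_{i-1} + q_{i-2} with p_{-2}=0, p_{-1}=1, q_{-2}=1, q_{-1}=0):
  i=0: a_0=8, p_0 = 8*1 + 0 = 8, q_0 = 8*0 + 1 = 1.
  i=1: a_1=8, p_1 = 8*8 + 1 = 65, q_1 = 8*1 + 0 = 8.
Check: 65^2 - 66*8^2 = 4225 - 4224 = 1, so (x, y) = (65, 8) solves the equation, and by the theorem it is the least positive solution.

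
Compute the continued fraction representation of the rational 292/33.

[8; 1, 5, 1, 1, 2]

Run the Euclidean algorithm on 292 and 33; the successive quotients are the partial quotients a_0, a_1, ... (each step inverts the fractional part left over by the previous one):
  292 = 8*33 + 28, so a_0 = 8.
  33 = 1*28 + 5, so a_1 = 1.
  28 = 5*5 + 3, so a_2 = 5.
  5 = 1*3 + 2, so a_3 = 1.
  3 = 1*2 + 1, so a_4 = 1.
  2 = 2*1 + 0, so a_5 = 2.
The remainder reaches 0 after 6 divisions, so the expansion has 6 partial quotients, read off in order.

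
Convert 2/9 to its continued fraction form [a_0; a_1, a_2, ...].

Run the Euclidean algorithm on 2 and 9; the successive quotients are the partial quotients a_0, a_1, ... (each step inverts the fractional part left over by the previous one):
  2 = 0*9 + 2, so a_0 = 0.
  9 = 4*2 + 1, so a_1 = 4.
  2 = 2*1 + 0, so a_2 = 2.
The remainder reaches 0 after 3 divisions, so the expansion has 3 partial quotients, read off in order.

[0; 4, 2]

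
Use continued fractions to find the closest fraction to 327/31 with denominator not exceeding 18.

Expand x = 327/31 as a continued fraction with the Euclidean algorithm:
  327 = 10*31 + 17, so a_0 = 10.
  31 = 1*17 + 14, so a_1 = 1.
  17 = 1*14 + 3, so a_2 = 1.
  14 = 4*3 + 2, so a_3 = 4.
  3 = 1*2 + 1, so a_4 = 1.
  2 = 2*1 + 0, so a_5 = 2.
so x = [10; 1, 1, 4, 1, 2].
Convergents (p_i = a_i*p_{i-1} + p_{i-2}, q_i = a_i*q_{i-1} + q_{i-2} with p_{-2}=0, p_{-1}=1, q_{-2}=1, q_{-1}=0), until the denominator exceeds 18:
  i=0: a_0=10, p_0 = 10*1 + 0 = 10, q_0 = 10*0 + 1 = 1.
  i=1: a_1=1, p_1 = 1*10 + 1 = 11, q_1 = 1*1 + 0 = 1.
  i=2: a_2=1, p_2 = 1*11 + 10 = 21, q_2 = 1*1 + 1 = 2.
  i=3: a_3=4, p_3 = 4*21 + 11 = 95, q_3 = 4*2 + 1 = 9.
  i=4: a_4=1, p_4 = 1*95 + 21 = 116, q_4 = 1*9 + 2 = 11.
  i=5: a_5=2, p_5 = 2*116 + 95 = 327, q_5 = 2*11 + 9 = 31.
q_5 = 31 > 18, so the last convergent with denominator <= 18 is p_4/q_4 = 116/11.
The closest fraction with denominator <= 18 is either p_4/q_4 or the intermediate fraction (k*p_4 + p_3)/(k*q_4 + q_3) with the largest k >= 1 whose denominator stays <= 18; these approach x as k grows, and every other convergent or intermediate fraction in range is farther away.
Largest k: floor((18 - q_3)/q_4) = floor((18 - 9)/11) = 0.
Since k = 0, no intermediate fraction beyond p_4/q_4 has denominator <= 18, so the convergent 116/11 is the closest (its error is |327*11 - 116*31|/(31*11) = 1/341).

116/11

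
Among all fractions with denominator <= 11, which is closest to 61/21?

32/11

Expand x = 61/21 as a continued fraction with the Euclidean algorithm:
  61 = 2*21 + 19, so a_0 = 2.
  21 = 1*19 + 2, so a_1 = 1.
  19 = 9*2 + 1, so a_2 = 9.
  2 = 2*1 + 0, so a_3 = 2.
so x = [2; 1, 9, 2].
Convergents (p_i = a_i*p_{i-1} + p_{i-2}, q_i = a_i*q_{i-1} + q_{i-2} with p_{-2}=0, p_{-1}=1, q_{-2}=1, q_{-1}=0), until the denominator exceeds 11:
  i=0: a_0=2, p_0 = 2*1 + 0 = 2, q_0 = 2*0 + 1 = 1.
  i=1: a_1=1, p_1 = 1*2 + 1 = 3, q_1 = 1*1 + 0 = 1.
  i=2: a_2=9, p_2 = 9*3 + 2 = 29, q_2 = 9*1 + 1 = 10.
  i=3: a_3=2, p_3 = 2*29 + 3 = 61, q_3 = 2*10 + 1 = 21.
q_3 = 21 > 11, so the last convergent with denominator <= 11 is p_2/q_2 = 29/10.
The closest fraction with denominator <= 11 is either p_2/q_2 or the intermediate fraction (k*p_2 + p_1)/(k*q_2 + q_1) with the largest k >= 1 whose denominator stays <= 11; these approach x as k grows, and every other convergent or intermediate fraction in range is farther away.
Largest k: floor((11 - q_1)/q_2) = floor((11 - 1)/10) = 1.
That gives (1*29 + 3)/(1*10 + 1) = 32/11.
Compare the errors: |x - 29/10| = |61*10 - 29*21|/(21*10) = 1/210, and |x - 32/11| = |61*11 - 32*21|/(21*11) = 1/231.
Cross-multiplying, 1*210 = 210 < 231 = 1*231, so 1/231 is smaller: the intermediate fraction 32/11 is closer to x than 29/10.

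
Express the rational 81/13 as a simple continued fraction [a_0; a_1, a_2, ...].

Run the Euclidean algorithm on 81 and 13; the successive quotients are the partial quotients a_0, a_1, ... (each step inverts the fractional part left over by the previous one):
  81 = 6*13 + 3, so a_0 = 6.
  13 = 4*3 + 1, so a_1 = 4.
  3 = 3*1 + 0, so a_2 = 3.
The remainder reaches 0 after 3 divisions, so the expansion has 3 partial quotients, read off in order.

[6; 4, 3]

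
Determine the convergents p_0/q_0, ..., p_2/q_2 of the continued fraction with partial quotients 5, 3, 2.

5/1, 16/3, 37/7

Using the convergent recurrence p_i = a_i*p_{i-1} + p_{i-2}, q_i = a_i*q_{i-1} + q_{i-2} with p_{-2}=0, p_{-1}=1, q_{-2}=1, q_{-1}=0:
  i=0: a_0=5, p_0 = 5*1 + 0 = 5, q_0 = 5*0 + 1 = 1.
  i=1: a_1=3, p_1 = 3*5 + 1 = 16, q_1 = 3*1 + 0 = 3.
  i=2: a_2=2, p_2 = 2*16 + 5 = 37, q_2 = 2*3 + 1 = 7.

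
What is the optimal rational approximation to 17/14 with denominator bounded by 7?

6/5

Expand x = 17/14 as a continued fraction with the Euclidean algorithm:
  17 = 1*14 + 3, so a_0 = 1.
  14 = 4*3 + 2, so a_1 = 4.
  3 = 1*2 + 1, so a_2 = 1.
  2 = 2*1 + 0, so a_3 = 2.
so x = [1; 4, 1, 2].
Convergents (p_i = a_i*p_{i-1} + p_{i-2}, q_i = a_i*q_{i-1} + q_{i-2} with p_{-2}=0, p_{-1}=1, q_{-2}=1, q_{-1}=0), until the denominator exceeds 7:
  i=0: a_0=1, p_0 = 1*1 + 0 = 1, q_0 = 1*0 + 1 = 1.
  i=1: a_1=4, p_1 = 4*1 + 1 = 5, q_1 = 4*1 + 0 = 4.
  i=2: a_2=1, p_2 = 1*5 + 1 = 6, q_2 = 1*4 + 1 = 5.
  i=3: a_3=2, p_3 = 2*6 + 5 = 17, q_3 = 2*5 + 4 = 14.
q_3 = 14 > 7, so the last convergent with denominator <= 7 is p_2/q_2 = 6/5.
The closest fraction with denominator <= 7 is either p_2/q_2 or the intermediate fraction (k*p_2 + p_1)/(k*q_2 + q_1) with the largest k >= 1 whose denominator stays <= 7; these approach x as k grows, and every other convergent or intermediate fraction in range is farther away.
Largest k: floor((7 - q_1)/q_2) = floor((7 - 4)/5) = 0.
Since k = 0, no intermediate fraction beyond p_2/q_2 has denominator <= 7, so the convergent 6/5 is the closest (its error is |17*5 - 6*14|/(14*5) = 1/70).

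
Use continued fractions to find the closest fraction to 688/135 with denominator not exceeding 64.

Expand x = 688/135 as a continued fraction with the Euclidean algorithm:
  688 = 5*135 + 13, so a_0 = 5.
  135 = 10*13 + 5, so a_1 = 10.
  13 = 2*5 + 3, so a_2 = 2.
  5 = 1*3 + 2, so a_3 = 1.
  3 = 1*2 + 1, so a_4 = 1.
  2 = 2*1 + 0, so a_5 = 2.
so x = [5; 10, 2, 1, 1, 2].
Convergents (p_i = a_i*p_{i-1} + p_{i-2}, q_i = a_i*q_{i-1} + q_{i-2} with p_{-2}=0, p_{-1}=1, q_{-2}=1, q_{-1}=0), until the denominator exceeds 64:
  i=0: a_0=5, p_0 = 5*1 + 0 = 5, q_0 = 5*0 + 1 = 1.
  i=1: a_1=10, p_1 = 10*5 + 1 = 51, q_1 = 10*1 + 0 = 10.
  i=2: a_2=2, p_2 = 2*51 + 5 = 107, q_2 = 2*10 + 1 = 21.
  i=3: a_3=1, p_3 = 1*107 + 51 = 158, q_3 = 1*21 + 10 = 31.
  i=4: a_4=1, p_4 = 1*158 + 107 = 265, q_4 = 1*31 + 21 = 52.
  i=5: a_5=2, p_5 = 2*265 + 158 = 688, q_5 = 2*52 + 31 = 135.
q_5 = 135 > 64, so the last convergent with denominator <= 64 is p_4/q_4 = 265/52.
The closest fraction with denominator <= 64 is either p_4/q_4 or the intermediate fraction (k*p_4 + p_3)/(k*q_4 + q_3) with the largest k >= 1 whose denominator stays <= 64; these approach x as k grows, and every other convergent or intermediate fraction in range is farther away.
Largest k: floor((64 - q_3)/q_4) = floor((64 - 31)/52) = 0.
Since k = 0, no intermediate fraction beyond p_4/q_4 has denominator <= 64, so the convergent 265/52 is the closest (its error is |688*52 - 265*135|/(135*52) = 1/7020).

265/52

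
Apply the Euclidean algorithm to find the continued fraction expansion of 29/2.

[14; 2]

Run the Euclidean algorithm on 29 and 2; the successive quotients are the partial quotients a_0, a_1, ... (each step inverts the fractional part left over by the previous one):
  29 = 14*2 + 1, so a_0 = 14.
  2 = 2*1 + 0, so a_1 = 2.
The remainder reaches 0 after 2 divisions, so the expansion has 2 partial quotients, read off in order.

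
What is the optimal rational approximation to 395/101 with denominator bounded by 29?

Expand x = 395/101 as a continued fraction with the Euclidean algorithm:
  395 = 3*101 + 92, so a_0 = 3.
  101 = 1*92 + 9, so a_1 = 1.
  92 = 10*9 + 2, so a_2 = 10.
  9 = 4*2 + 1, so a_3 = 4.
  2 = 2*1 + 0, so a_4 = 2.
so x = [3; 1, 10, 4, 2].
Convergents (p_i = a_i*p_{i-1} + p_{i-2}, q_i = a_i*q_{i-1} + q_{i-2} with p_{-2}=0, p_{-1}=1, q_{-2}=1, q_{-1}=0), until the denominator exceeds 29:
  i=0: a_0=3, p_0 = 3*1 + 0 = 3, q_0 = 3*0 + 1 = 1.
  i=1: a_1=1, p_1 = 1*3 + 1 = 4, q_1 = 1*1 + 0 = 1.
  i=2: a_2=10, p_2 = 10*4 + 3 = 43, q_2 = 10*1 + 1 = 11.
  i=3: a_3=4, p_3 = 4*43 + 4 = 176, q_3 = 4*11 + 1 = 45.
q_3 = 45 > 29, so the last convergent with denominator <= 29 is p_2/q_2 = 43/11.
The closest fraction with denominator <= 29 is either p_2/q_2 or the intermediate fraction (k*p_2 + p_1)/(k*q_2 + q_1) with the largest k >= 1 whose denominator stays <= 29; these approach x as k grows, and every other convergent or intermediate fraction in range is farther away.
Largest k: floor((29 - q_1)/q_2) = floor((29 - 1)/11) = 2.
That gives (2*43 + 4)/(2*11 + 1) = 90/23.
Compare the errors: |x - 43/11| = |395*11 - 43*101|/(101*11) = 2/1111, and |x - 90/23| = |395*23 - 90*101|/(101*23) = 5/2323.
Cross-multiplying, 2*2323 = 4646 < 5555 = 5*1111, so 2/1111 is smaller: the convergent 43/11 is closer to x than 90/23.

43/11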